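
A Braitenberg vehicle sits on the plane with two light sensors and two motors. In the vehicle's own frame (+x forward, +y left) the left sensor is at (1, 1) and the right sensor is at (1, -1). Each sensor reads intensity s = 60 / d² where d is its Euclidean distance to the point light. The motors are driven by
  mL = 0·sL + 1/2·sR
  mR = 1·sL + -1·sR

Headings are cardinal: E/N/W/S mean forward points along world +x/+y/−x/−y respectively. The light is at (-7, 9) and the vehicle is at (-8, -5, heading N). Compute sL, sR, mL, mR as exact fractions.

60/173 60/169 30/169 -240/29237

left sensor world pos  = (-9, -4); dL² = 173
right sensor world pos = (-7, -4); dR² = 169
sL = 60/173 = 60/173
sR = 60/169 = 60/169
mL = 0·sL + 1/2·sR = 30/169
mR = 1·sL + -1·sR = -240/29237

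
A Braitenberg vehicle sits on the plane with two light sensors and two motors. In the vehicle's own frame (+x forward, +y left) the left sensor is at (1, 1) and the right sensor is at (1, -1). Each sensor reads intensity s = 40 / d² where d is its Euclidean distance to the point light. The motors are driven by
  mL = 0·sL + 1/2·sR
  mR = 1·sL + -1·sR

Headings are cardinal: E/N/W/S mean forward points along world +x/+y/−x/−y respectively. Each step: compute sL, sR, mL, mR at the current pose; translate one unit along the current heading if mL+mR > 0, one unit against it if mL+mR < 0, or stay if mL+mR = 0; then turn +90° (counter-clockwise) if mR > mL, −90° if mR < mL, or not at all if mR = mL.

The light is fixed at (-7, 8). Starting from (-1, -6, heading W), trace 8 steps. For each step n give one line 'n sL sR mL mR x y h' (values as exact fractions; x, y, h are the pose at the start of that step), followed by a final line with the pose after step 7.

n=0: pose=(-1,-6,W); sL=4/25, sR=20/97; mL=10/97, mR=-112/2425; mL+mR=138/2425 → advance +1; mR−mL=-362/2425 → turn -1·90°
n=1: pose=(-2,-6,N); sL=8/37, sR=8/41; mL=4/41, mR=32/1517; mL+mR=180/1517 → advance +1; mR−mL=-116/1517 → turn -1·90°
n=2: pose=(-2,-5,E); sL=2/9, sR=5/29; mL=5/58, mR=13/261; mL+mR=71/522 → advance +1; mR−mL=-19/522 → turn -1·90°
n=3: pose=(-1,-5,S); sL=8/49, sR=40/221; mL=20/221, mR=-192/10829; mL+mR=788/10829 → advance +1; mR−mL=-1172/10829 → turn -1·90°
n=4: pose=(-1,-6,W); sL=4/25, sR=20/97; mL=10/97, mR=-112/2425; mL+mR=138/2425 → advance +1; mR−mL=-362/2425 → turn -1·90°
n=5: pose=(-2,-6,N); sL=8/37, sR=8/41; mL=4/41, mR=32/1517; mL+mR=180/1517 → advance +1; mR−mL=-116/1517 → turn -1·90°
n=6: pose=(-2,-5,E); sL=2/9, sR=5/29; mL=5/58, mR=13/261; mL+mR=71/522 → advance +1; mR−mL=-19/522 → turn -1·90°
n=7: pose=(-1,-5,S); sL=8/49, sR=40/221; mL=20/221, mR=-192/10829; mL+mR=788/10829 → advance +1; mR−mL=-1172/10829 → turn -1·90°

0 4/25 20/97 10/97 -112/2425 -1 -6 W
1 8/37 8/41 4/41 32/1517 -2 -6 N
2 2/9 5/29 5/58 13/261 -2 -5 E
3 8/49 40/221 20/221 -192/10829 -1 -5 S
4 4/25 20/97 10/97 -112/2425 -1 -6 W
5 8/37 8/41 4/41 32/1517 -2 -6 N
6 2/9 5/29 5/58 13/261 -2 -5 E
7 8/49 40/221 20/221 -192/10829 -1 -5 S
final -1 -6 W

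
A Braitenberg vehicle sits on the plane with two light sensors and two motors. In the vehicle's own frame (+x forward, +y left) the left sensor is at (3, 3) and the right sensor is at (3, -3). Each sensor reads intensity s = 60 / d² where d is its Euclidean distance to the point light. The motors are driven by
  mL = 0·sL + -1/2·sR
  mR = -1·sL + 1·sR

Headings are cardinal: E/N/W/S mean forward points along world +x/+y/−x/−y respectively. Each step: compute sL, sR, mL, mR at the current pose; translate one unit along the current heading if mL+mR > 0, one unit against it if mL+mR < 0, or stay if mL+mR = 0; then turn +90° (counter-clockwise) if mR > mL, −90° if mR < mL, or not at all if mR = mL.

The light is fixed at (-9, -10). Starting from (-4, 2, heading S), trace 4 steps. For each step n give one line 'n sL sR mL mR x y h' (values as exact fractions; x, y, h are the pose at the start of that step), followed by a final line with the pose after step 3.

n=0: pose=(-4,2,S); sL=12/29, sR=12/17; mL=-6/17, mR=144/493; mL+mR=-30/493 → advance -1; mR−mL=318/493 → turn +1·90°
n=1: pose=(-4,3,E); sL=3/16, sR=15/41; mL=-15/82, mR=117/656; mL+mR=-3/656 → advance -1; mR−mL=237/656 → turn +1·90°
n=2: pose=(-5,3,N); sL=60/257, sR=12/61; mL=-6/61, mR=-576/15677; mL+mR=-2118/15677 → advance -1; mR−mL=966/15677 → turn +1·90°
n=3: pose=(-5,2,W); sL=30/41, sR=30/113; mL=-15/113, mR=-2160/4633; mL+mR=-2775/4633 → advance -1; mR−mL=-1545/4633 → turn -1·90°

0 12/29 12/17 -6/17 144/493 -4 2 S
1 3/16 15/41 -15/82 117/656 -4 3 E
2 60/257 12/61 -6/61 -576/15677 -5 3 N
3 30/41 30/113 -15/113 -2160/4633 -5 2 W
final -4 2 N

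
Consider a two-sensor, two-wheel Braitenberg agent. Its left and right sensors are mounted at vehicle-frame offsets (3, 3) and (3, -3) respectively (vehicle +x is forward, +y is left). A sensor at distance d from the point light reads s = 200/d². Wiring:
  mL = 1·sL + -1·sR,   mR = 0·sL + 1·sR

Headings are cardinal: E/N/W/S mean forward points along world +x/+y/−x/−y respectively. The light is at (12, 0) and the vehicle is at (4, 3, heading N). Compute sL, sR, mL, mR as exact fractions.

left sensor world pos  = (1, 6); dL² = 157
right sensor world pos = (7, 6); dR² = 61
sL = 200/157 = 200/157
sR = 200/61 = 200/61
mL = 1·sL + -1·sR = -19200/9577
mR = 0·sL + 1·sR = 200/61

200/157 200/61 -19200/9577 200/61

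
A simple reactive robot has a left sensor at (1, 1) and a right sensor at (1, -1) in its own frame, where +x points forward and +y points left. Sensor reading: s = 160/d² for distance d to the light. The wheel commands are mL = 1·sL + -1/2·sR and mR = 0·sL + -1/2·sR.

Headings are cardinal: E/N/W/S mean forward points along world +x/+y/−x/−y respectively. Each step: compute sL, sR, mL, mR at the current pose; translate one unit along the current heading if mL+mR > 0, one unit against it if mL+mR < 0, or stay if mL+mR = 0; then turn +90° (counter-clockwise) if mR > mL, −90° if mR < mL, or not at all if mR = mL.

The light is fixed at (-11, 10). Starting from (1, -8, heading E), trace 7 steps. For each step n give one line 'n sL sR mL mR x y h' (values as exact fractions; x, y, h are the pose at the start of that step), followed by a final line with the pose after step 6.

n=0: pose=(1,-8,E); sL=80/229, sR=16/53; mL=2408/12137, mR=-8/53; mL+mR=576/12137 → advance +1; mR−mL=-80/229 → turn -1·90°
n=1: pose=(2,-8,S); sL=160/557, sR=32/101; mL=7248/56257, mR=-16/101; mL+mR=-1664/56257 → advance -1; mR−mL=-160/557 → turn -1·90°
n=2: pose=(2,-7,W); sL=40/117, sR=2/5; mL=83/585, mR=-1/5; mL+mR=-34/585 → advance -1; mR−mL=-40/117 → turn -1·90°
n=3: pose=(3,-7,N); sL=32/85, sR=160/481; mL=8592/40885, mR=-80/481; mL+mR=1792/40885 → advance +1; mR−mL=-32/85 → turn -1·90°
n=4: pose=(3,-6,E); sL=16/45, sR=80/257; mL=2312/11565, mR=-40/257; mL+mR=512/11565 → advance +1; mR−mL=-16/45 → turn -1·90°
n=5: pose=(4,-6,S); sL=32/109, sR=32/97; mL=1360/10573, mR=-16/97; mL+mR=-384/10573 → advance -1; mR−mL=-32/109 → turn -1·90°
n=6: pose=(4,-5,W); sL=40/113, sR=20/49; mL=830/5537, mR=-10/49; mL+mR=-300/5537 → advance -1; mR−mL=-40/113 → turn -1·90°

0 80/229 16/53 2408/12137 -8/53 1 -8 E
1 160/557 32/101 7248/56257 -16/101 2 -8 S
2 40/117 2/5 83/585 -1/5 2 -7 W
3 32/85 160/481 8592/40885 -80/481 3 -7 N
4 16/45 80/257 2312/11565 -40/257 3 -6 E
5 32/109 32/97 1360/10573 -16/97 4 -6 S
6 40/113 20/49 830/5537 -10/49 4 -5 W
final 5 -5 N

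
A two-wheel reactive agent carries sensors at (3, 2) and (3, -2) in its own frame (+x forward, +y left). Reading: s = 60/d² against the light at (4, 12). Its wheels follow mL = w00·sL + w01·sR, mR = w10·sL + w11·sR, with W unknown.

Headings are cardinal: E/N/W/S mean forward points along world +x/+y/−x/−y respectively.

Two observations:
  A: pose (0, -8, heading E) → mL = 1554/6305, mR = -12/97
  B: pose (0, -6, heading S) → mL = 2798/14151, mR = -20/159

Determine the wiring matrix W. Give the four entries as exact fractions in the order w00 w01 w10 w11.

obs A: pose=(0,-8,E) → sL=12/65, sR=12/97, mL=1554/6305, mR=-12/97
obs B: pose=(0,-6,S) → sL=12/89, sR=20/159, mL=2798/14151, mR=-20/159
sensor matrix S = [[12/65, 12/97], [12/89, 20/159]]; det S = 38912/5948137
solve [mL_A; mL_B] = S·[w00; w01] and [mR_A; mR_B] = S·[w10; w11]:
  w00 = 1, w01 = 1/2, w10 = 0, w11 = -1

1 1/2 0 -1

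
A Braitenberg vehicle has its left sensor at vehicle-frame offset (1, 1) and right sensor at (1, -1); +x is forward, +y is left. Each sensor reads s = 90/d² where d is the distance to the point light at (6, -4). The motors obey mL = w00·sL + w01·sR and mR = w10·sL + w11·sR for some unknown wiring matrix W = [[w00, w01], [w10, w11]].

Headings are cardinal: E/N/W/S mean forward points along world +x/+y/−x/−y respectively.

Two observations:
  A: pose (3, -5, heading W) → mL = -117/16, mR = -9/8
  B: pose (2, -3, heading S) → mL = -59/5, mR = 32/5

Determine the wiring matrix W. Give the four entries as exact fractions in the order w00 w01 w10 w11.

obs A: pose=(3,-5,W) → sL=9/2, sR=45/8, mL=-117/16, mR=-9/8
obs B: pose=(2,-3,S) → sL=10, sR=18/5, mL=-59/5, mR=32/5
sensor matrix S = [[9/2, 45/8], [10, 18/5]]; det S = -801/20
solve [mL_A; mL_B] = S·[w00; w01] and [mR_A; mR_B] = S·[w10; w11]:
  w00 = -1, w01 = -1/2, w10 = 1, w11 = -1

-1 -1/2 1 -1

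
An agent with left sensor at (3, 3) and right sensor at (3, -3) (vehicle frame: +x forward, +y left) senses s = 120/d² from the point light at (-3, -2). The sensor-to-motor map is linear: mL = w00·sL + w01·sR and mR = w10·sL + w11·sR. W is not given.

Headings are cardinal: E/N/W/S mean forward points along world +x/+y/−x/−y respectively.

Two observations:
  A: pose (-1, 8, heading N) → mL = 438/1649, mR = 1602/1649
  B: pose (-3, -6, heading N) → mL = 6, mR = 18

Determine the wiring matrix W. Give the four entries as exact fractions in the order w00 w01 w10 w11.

-1/2 1 1/2 1

obs A: pose=(-1,8,N) → sL=12/17, sR=60/97, mL=438/1649, mR=1602/1649
obs B: pose=(-3,-6,N) → sL=12, sR=12, mL=6, mR=18
sensor matrix S = [[12/17, 60/97], [12, 12]]; det S = 1728/1649
solve [mL_A; mL_B] = S·[w00; w01] and [mR_A; mR_B] = S·[w10; w11]:
  w00 = -1/2, w01 = 1, w10 = 1/2, w11 = 1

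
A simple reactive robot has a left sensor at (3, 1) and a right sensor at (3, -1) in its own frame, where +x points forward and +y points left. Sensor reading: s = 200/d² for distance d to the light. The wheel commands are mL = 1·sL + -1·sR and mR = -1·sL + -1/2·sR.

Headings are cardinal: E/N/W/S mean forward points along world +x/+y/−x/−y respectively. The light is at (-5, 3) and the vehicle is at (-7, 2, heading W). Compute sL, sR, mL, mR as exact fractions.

left sensor world pos  = (-10, 1); dL² = 29
right sensor world pos = (-10, 3); dR² = 25
sL = 200/29 = 200/29
sR = 200/25 = 8
mL = 1·sL + -1·sR = -32/29
mR = -1·sL + -1/2·sR = -316/29

200/29 8 -32/29 -316/29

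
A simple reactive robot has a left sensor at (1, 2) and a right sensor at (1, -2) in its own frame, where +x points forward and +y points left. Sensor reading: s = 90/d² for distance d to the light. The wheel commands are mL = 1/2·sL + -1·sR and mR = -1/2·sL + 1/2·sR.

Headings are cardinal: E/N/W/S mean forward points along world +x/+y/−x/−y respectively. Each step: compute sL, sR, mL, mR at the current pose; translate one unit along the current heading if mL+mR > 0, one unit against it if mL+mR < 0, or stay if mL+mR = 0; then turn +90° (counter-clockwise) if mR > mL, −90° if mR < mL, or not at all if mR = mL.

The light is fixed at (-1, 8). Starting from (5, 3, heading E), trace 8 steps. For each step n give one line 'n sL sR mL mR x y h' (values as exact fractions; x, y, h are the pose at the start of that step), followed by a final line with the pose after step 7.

n=0: pose=(5,3,E); sL=45/29, sR=45/49; mL=-405/2842, mR=-450/1421; mL+mR=-45/98 → advance -1; mR−mL=-495/2842 → turn -1·90°
n=1: pose=(4,3,S); sL=18/17, sR=2; mL=-25/17, mR=8/17; mL+mR=-1 → advance -1; mR−mL=33/17 → turn +1·90°
n=2: pose=(4,4,E); sL=9/4, sR=5/4; mL=-1/8, mR=-1/2; mL+mR=-5/8 → advance -1; mR−mL=-3/8 → turn -1·90°
n=3: pose=(3,4,S); sL=90/61, sR=90/29; mL=-4185/1769, mR=1440/1769; mL+mR=-45/29 → advance -1; mR−mL=5625/1769 → turn +1·90°
n=4: pose=(3,5,E); sL=45/13, sR=9/5; mL=-9/130, mR=-54/65; mL+mR=-9/10 → advance -1; mR−mL=-99/130 → turn -1·90°
n=5: pose=(2,5,S); sL=90/41, sR=90/17; mL=-2925/697, mR=1080/697; mL+mR=-45/17 → advance -1; mR−mL=4005/697 → turn +1·90°
n=6: pose=(2,6,E); sL=45/8, sR=45/16; mL=0, mR=-45/32; mL+mR=-45/32 → advance -1; mR−mL=-45/32 → turn -1·90°
n=7: pose=(1,6,S); sL=18/5, sR=10; mL=-41/5, mR=16/5; mL+mR=-5 → advance -1; mR−mL=57/5 → turn +1·90°

0 45/29 45/49 -405/2842 -450/1421 5 3 E
1 18/17 2 -25/17 8/17 4 3 S
2 9/4 5/4 -1/8 -1/2 4 4 E
3 90/61 90/29 -4185/1769 1440/1769 3 4 S
4 45/13 9/5 -9/130 -54/65 3 5 E
5 90/41 90/17 -2925/697 1080/697 2 5 S
6 45/8 45/16 0 -45/32 2 6 E
7 18/5 10 -41/5 16/5 1 6 S
final 1 7 E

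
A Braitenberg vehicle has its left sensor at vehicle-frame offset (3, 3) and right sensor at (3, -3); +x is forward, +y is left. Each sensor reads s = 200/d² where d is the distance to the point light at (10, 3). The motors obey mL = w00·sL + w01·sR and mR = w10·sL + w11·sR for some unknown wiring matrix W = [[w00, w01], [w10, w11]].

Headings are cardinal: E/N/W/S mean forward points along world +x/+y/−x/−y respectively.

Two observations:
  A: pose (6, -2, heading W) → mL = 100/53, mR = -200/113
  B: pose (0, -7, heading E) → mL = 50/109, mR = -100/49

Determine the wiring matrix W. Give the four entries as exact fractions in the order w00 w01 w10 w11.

obs A: pose=(6,-2,W) → sL=200/113, sR=200/53, mL=100/53, mR=-200/113
obs B: pose=(0,-7,E) → sL=100/49, sR=100/109, mL=50/109, mR=-100/49
sensor matrix S = [[200/113, 200/53], [100/49, 100/109]]; det S = -194400000/31987249
solve [mL_A; mL_B] = S·[w00; w01] and [mR_A; mR_B] = S·[w10; w11]:
  w00 = 0, w01 = 1/2, w10 = -1, w11 = 0

0 1/2 -1 0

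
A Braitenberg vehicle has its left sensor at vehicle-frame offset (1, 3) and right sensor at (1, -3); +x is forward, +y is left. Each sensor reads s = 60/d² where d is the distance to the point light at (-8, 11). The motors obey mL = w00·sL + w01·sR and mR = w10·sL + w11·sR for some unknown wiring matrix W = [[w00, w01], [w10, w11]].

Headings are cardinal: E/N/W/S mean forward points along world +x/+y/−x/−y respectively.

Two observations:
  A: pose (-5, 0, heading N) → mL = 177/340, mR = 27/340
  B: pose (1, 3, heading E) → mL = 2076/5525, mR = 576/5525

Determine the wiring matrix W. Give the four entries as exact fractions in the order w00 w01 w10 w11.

1/2 1/2 1/2 -1/2

obs A: pose=(-5,0,N) → sL=3/5, sR=15/34, mL=177/340, mR=27/340
obs B: pose=(1,3,E) → sL=12/25, sR=60/221, mL=2076/5525, mR=576/5525
sensor matrix S = [[3/5, 15/34], [12/25, 60/221]]; det S = -54/1105
solve [mL_A; mL_B] = S·[w00; w01] and [mR_A; mR_B] = S·[w10; w11]:
  w00 = 1/2, w01 = 1/2, w10 = 1/2, w11 = -1/2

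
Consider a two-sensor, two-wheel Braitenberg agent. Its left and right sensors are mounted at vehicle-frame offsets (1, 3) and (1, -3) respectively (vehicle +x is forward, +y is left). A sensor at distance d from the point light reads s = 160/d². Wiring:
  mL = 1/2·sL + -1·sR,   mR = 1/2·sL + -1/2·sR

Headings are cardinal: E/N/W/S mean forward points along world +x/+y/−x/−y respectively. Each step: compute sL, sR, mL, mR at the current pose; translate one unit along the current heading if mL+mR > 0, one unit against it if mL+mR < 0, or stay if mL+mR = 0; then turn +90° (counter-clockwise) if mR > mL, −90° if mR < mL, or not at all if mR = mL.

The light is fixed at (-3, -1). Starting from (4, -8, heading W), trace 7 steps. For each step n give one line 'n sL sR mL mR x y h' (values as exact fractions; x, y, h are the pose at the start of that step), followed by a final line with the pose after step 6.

0 20/17 40/13 -550/221 -210/221 4 -8 W
1 32/37 160/89 -4496/3293 -1536/3293 5 -8 S
2 16/9 80/81 -8/81 32/81 5 -7 E
3 160/61 160/169 3760/10309 8640/10309 6 -7 N
4 5/4 40/17 -235/136 -75/136 6 -6 W
5 32/41 32/17 -1040/697 -384/697 7 -6 S
6 80/61 16/17 -296/1037 192/1037 7 -5 E
final 6 -5 N

n=0: pose=(4,-8,W); sL=20/17, sR=40/13; mL=-550/221, mR=-210/221; mL+mR=-760/221 → advance -1; mR−mL=20/13 → turn +1·90°
n=1: pose=(5,-8,S); sL=32/37, sR=160/89; mL=-4496/3293, mR=-1536/3293; mL+mR=-6032/3293 → advance -1; mR−mL=80/89 → turn +1·90°
n=2: pose=(5,-7,E); sL=16/9, sR=80/81; mL=-8/81, mR=32/81; mL+mR=8/27 → advance +1; mR−mL=40/81 → turn +1·90°
n=3: pose=(6,-7,N); sL=160/61, sR=160/169; mL=3760/10309, mR=8640/10309; mL+mR=12400/10309 → advance +1; mR−mL=80/169 → turn +1·90°
n=4: pose=(6,-6,W); sL=5/4, sR=40/17; mL=-235/136, mR=-75/136; mL+mR=-155/68 → advance -1; mR−mL=20/17 → turn +1·90°
n=5: pose=(7,-6,S); sL=32/41, sR=32/17; mL=-1040/697, mR=-384/697; mL+mR=-1424/697 → advance -1; mR−mL=16/17 → turn +1·90°
n=6: pose=(7,-5,E); sL=80/61, sR=16/17; mL=-296/1037, mR=192/1037; mL+mR=-104/1037 → advance -1; mR−mL=8/17 → turn +1·90°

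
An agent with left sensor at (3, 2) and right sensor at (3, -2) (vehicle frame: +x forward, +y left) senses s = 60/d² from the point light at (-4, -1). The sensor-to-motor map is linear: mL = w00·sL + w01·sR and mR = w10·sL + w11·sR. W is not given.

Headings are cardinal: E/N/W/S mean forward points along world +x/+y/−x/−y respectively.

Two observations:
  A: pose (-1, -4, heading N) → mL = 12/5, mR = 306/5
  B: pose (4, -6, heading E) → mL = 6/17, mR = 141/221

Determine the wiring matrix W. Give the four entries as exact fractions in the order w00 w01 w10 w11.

obs A: pose=(-1,-4,N) → sL=60, sR=12/5, mL=12/5, mR=306/5
obs B: pose=(4,-6,E) → sL=6/13, sR=6/17, mL=6/17, mR=141/221
sensor matrix S = [[60, 12/5], [6/13, 6/17]]; det S = 22176/1105
solve [mL_A; mL_B] = S·[w00; w01] and [mR_A; mR_B] = S·[w10; w11]:
  w00 = 0, w01 = 1, w10 = 1, w11 = 1/2

0 1 1 1/2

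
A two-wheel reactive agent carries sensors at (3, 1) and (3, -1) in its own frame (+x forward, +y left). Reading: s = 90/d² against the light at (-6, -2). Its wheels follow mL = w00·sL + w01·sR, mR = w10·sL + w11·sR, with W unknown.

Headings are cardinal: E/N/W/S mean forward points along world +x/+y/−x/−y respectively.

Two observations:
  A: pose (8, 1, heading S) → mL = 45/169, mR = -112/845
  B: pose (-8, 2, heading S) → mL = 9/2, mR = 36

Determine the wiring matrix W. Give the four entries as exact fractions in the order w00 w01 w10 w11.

obs A: pose=(8,1,S) → sL=2/5, sR=90/169, mL=45/169, mR=-112/845
obs B: pose=(-8,2,S) → sL=45, sR=9, mL=9/2, mR=36
sensor matrix S = [[2/5, 90/169], [45, 9]]; det S = -17208/845
solve [mL_A; mL_B] = S·[w00; w01] and [mR_A; mR_B] = S·[w10; w11]:
  w00 = 0, w01 = 1/2, w10 = 1, w11 = -1

0 1/2 1 -1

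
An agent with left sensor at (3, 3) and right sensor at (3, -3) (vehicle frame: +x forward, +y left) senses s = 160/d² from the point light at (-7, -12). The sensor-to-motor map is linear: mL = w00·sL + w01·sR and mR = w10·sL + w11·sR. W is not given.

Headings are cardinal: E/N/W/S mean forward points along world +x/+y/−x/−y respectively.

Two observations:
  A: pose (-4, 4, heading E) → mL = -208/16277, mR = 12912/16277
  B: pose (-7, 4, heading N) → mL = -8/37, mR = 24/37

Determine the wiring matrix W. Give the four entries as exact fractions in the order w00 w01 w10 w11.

obs A: pose=(-4,4,E) → sL=160/397, sR=32/41, mL=-208/16277, mR=12912/16277
obs B: pose=(-7,4,N) → sL=16/37, sR=16/37, mL=-8/37, mR=24/37
sensor matrix S = [[160/397, 32/41], [16/37, 16/37]]; det S = -98304/602249
solve [mL_A; mL_B] = S·[w00; w01] and [mR_A; mR_B] = S·[w10; w11]:
  w00 = -1, w01 = 1/2, w10 = 1, w11 = 1/2

-1 1/2 1 1/2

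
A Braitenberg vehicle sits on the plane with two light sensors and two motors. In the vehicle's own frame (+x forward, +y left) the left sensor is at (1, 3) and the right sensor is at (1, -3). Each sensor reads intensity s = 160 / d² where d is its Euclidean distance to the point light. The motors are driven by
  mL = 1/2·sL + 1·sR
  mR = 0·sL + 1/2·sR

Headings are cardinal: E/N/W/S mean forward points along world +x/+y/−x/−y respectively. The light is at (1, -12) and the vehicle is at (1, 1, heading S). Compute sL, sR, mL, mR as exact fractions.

160/153 160/153 80/51 80/153

left sensor world pos  = (4, 0); dL² = 153
right sensor world pos = (-2, 0); dR² = 153
sL = 160/153 = 160/153
sR = 160/153 = 160/153
mL = 1/2·sL + 1·sR = 80/51
mR = 0·sL + 1/2·sR = 80/153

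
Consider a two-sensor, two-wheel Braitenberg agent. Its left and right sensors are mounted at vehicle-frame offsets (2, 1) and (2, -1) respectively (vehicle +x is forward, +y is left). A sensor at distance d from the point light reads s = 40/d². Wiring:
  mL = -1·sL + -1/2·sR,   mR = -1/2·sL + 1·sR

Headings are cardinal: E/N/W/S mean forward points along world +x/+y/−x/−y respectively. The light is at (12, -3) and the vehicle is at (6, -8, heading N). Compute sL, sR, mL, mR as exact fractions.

20/29 20/17 -630/493 410/493

left sensor world pos  = (5, -6); dL² = 58
right sensor world pos = (7, -6); dR² = 34
sL = 40/58 = 20/29
sR = 40/34 = 20/17
mL = -1·sL + -1/2·sR = -630/493
mR = -1/2·sL + 1·sR = 410/493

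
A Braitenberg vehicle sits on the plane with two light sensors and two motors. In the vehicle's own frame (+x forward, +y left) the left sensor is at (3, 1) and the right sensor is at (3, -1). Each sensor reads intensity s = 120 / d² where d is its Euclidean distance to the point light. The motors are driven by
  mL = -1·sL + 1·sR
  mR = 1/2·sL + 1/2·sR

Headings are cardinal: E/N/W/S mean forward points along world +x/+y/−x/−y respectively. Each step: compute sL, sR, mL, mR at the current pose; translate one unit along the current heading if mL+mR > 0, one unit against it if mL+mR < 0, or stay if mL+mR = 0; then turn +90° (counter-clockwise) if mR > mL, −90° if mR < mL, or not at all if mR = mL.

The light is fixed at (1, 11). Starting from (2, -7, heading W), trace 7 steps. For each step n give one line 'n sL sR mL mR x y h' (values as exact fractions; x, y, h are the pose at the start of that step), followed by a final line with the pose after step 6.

n=0: pose=(2,-7,W); sL=24/73, sR=120/293; mL=1728/21389, mR=7896/21389; mL+mR=9624/21389 → advance +1; mR−mL=6168/21389 → turn +1·90°
n=1: pose=(1,-7,S); sL=60/221, sR=60/221; mL=0, mR=60/221; mL+mR=60/221 → advance +1; mR−mL=60/221 → turn +1·90°
n=2: pose=(1,-8,E); sL=40/111, sR=120/409; mL=-3040/45399, mR=14840/45399; mL+mR=11800/45399 → advance +1; mR−mL=5960/15133 → turn +1·90°
n=3: pose=(2,-8,N); sL=15/32, sR=6/13; mL=-3/416, mR=387/832; mL+mR=381/832 → advance +1; mR−mL=393/832 → turn +1·90°
n=4: pose=(2,-7,W); sL=24/73, sR=120/293; mL=1728/21389, mR=7896/21389; mL+mR=9624/21389 → advance +1; mR−mL=6168/21389 → turn +1·90°
n=5: pose=(1,-7,S); sL=60/221, sR=60/221; mL=0, mR=60/221; mL+mR=60/221 → advance +1; mR−mL=60/221 → turn +1·90°
n=6: pose=(1,-8,E); sL=40/111, sR=120/409; mL=-3040/45399, mR=14840/45399; mL+mR=11800/45399 → advance +1; mR−mL=5960/15133 → turn +1·90°

0 24/73 120/293 1728/21389 7896/21389 2 -7 W
1 60/221 60/221 0 60/221 1 -7 S
2 40/111 120/409 -3040/45399 14840/45399 1 -8 E
3 15/32 6/13 -3/416 387/832 2 -8 N
4 24/73 120/293 1728/21389 7896/21389 2 -7 W
5 60/221 60/221 0 60/221 1 -7 S
6 40/111 120/409 -3040/45399 14840/45399 1 -8 E
final 2 -8 N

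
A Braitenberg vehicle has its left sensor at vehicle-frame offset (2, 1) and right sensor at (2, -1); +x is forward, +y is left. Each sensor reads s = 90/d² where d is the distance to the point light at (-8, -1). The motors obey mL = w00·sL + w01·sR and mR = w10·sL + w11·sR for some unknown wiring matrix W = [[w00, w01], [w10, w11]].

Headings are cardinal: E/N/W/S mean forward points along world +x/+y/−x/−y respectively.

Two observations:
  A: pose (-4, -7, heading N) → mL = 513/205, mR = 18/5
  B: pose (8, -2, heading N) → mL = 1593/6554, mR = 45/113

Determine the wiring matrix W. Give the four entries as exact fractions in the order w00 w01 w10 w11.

obs A: pose=(-4,-7,N) → sL=18/5, sR=90/41, mL=513/205, mR=18/5
obs B: pose=(8,-2,N) → sL=45/113, sR=9/29, mL=1593/6554, mR=45/113
sensor matrix S = [[18/5, 90/41], [45/113, 9/29]]; det S = 163296/671785
solve [mL_A; mL_B] = S·[w00; w01] and [mR_A; mR_B] = S·[w10; w11]:
  w00 = 1, w01 = -1/2, w10 = 1, w11 = 0

1 -1/2 1 0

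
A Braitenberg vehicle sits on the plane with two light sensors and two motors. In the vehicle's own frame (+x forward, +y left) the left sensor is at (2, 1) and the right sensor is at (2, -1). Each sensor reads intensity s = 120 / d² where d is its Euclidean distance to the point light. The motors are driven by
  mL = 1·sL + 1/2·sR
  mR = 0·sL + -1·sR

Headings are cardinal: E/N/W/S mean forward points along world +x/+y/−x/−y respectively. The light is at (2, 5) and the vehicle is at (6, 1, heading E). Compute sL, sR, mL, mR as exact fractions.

left sensor world pos  = (8, 2); dL² = 45
right sensor world pos = (8, 0); dR² = 61
sL = 120/45 = 8/3
sR = 120/61 = 120/61
mL = 1·sL + 1/2·sR = 668/183
mR = 0·sL + -1·sR = -120/61

8/3 120/61 668/183 -120/61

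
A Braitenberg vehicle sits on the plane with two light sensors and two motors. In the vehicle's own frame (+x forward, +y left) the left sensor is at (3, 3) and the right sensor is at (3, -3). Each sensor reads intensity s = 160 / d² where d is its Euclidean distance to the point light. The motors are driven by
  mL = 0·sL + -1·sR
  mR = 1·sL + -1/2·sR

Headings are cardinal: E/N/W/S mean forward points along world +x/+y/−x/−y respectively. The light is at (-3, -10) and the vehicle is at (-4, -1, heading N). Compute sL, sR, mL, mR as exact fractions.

1 40/37 -40/37 17/37

left sensor world pos  = (-7, 2); dL² = 160
right sensor world pos = (-1, 2); dR² = 148
sL = 160/160 = 1
sR = 160/148 = 40/37
mL = 0·sL + -1·sR = -40/37
mR = 1·sL + -1/2·sR = 17/37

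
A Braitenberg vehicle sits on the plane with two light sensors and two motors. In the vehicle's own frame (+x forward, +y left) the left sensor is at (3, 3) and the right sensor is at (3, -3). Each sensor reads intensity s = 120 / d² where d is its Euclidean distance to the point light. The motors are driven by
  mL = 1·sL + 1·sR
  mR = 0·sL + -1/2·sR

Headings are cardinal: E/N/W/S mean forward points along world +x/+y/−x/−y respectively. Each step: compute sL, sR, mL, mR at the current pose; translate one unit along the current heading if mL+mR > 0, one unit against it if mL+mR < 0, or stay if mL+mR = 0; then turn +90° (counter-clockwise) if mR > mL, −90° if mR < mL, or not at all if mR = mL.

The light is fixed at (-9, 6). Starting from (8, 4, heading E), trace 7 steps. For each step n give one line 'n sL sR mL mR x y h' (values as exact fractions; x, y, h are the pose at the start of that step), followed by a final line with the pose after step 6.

0 120/401 24/85 19824/34085 -12/85 8 4 E
1 60/233 12/25 4296/5825 -6/25 9 4 S
2 40/87 8/15 144/145 -4/15 9 3 W
3 30/49 3/10 447/490 -3/20 8 3 N
4 120/401 24/85 19824/34085 -12/85 8 4 E
5 60/233 12/25 4296/5825 -6/25 9 4 S
6 40/87 8/15 144/145 -4/15 9 3 W
final 8 3 N

n=0: pose=(8,4,E); sL=120/401, sR=24/85; mL=19824/34085, mR=-12/85; mL+mR=15012/34085 → advance +1; mR−mL=-24636/34085 → turn -1·90°
n=1: pose=(9,4,S); sL=60/233, sR=12/25; mL=4296/5825, mR=-6/25; mL+mR=2898/5825 → advance +1; mR−mL=-5694/5825 → turn -1·90°
n=2: pose=(9,3,W); sL=40/87, sR=8/15; mL=144/145, mR=-4/15; mL+mR=316/435 → advance +1; mR−mL=-548/435 → turn -1·90°
n=3: pose=(8,3,N); sL=30/49, sR=3/10; mL=447/490, mR=-3/20; mL+mR=747/980 → advance +1; mR−mL=-1041/980 → turn -1·90°
n=4: pose=(8,4,E); sL=120/401, sR=24/85; mL=19824/34085, mR=-12/85; mL+mR=15012/34085 → advance +1; mR−mL=-24636/34085 → turn -1·90°
n=5: pose=(9,4,S); sL=60/233, sR=12/25; mL=4296/5825, mR=-6/25; mL+mR=2898/5825 → advance +1; mR−mL=-5694/5825 → turn -1·90°
n=6: pose=(9,3,W); sL=40/87, sR=8/15; mL=144/145, mR=-4/15; mL+mR=316/435 → advance +1; mR−mL=-548/435 → turn -1·90°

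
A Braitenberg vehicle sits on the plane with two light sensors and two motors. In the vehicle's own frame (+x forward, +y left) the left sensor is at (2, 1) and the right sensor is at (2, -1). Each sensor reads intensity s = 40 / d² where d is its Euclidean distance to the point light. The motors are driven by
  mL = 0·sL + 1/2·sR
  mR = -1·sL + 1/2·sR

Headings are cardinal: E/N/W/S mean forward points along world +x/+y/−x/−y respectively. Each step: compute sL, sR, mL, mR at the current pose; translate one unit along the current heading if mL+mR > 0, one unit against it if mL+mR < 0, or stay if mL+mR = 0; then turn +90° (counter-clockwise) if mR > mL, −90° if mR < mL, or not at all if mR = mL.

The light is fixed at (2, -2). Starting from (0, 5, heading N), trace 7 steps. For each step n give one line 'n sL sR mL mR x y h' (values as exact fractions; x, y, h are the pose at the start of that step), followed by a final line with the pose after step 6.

n=0: pose=(0,5,N); sL=4/9, sR=20/41; mL=10/41, mR=-74/369; mL+mR=16/369 → advance +1; mR−mL=-4/9 → turn -1·90°
n=1: pose=(0,6,E); sL=40/81, sR=40/49; mL=20/49, mR=-340/3969; mL+mR=1280/3969 → advance +1; mR−mL=-40/81 → turn -1·90°
n=2: pose=(1,6,S); sL=10/9, sR=1; mL=1/2, mR=-11/18; mL+mR=-1/9 → advance -1; mR−mL=-10/9 → turn -1·90°
n=3: pose=(1,7,W); sL=40/73, sR=40/109; mL=20/109, mR=-2900/7957; mL+mR=-1440/7957 → advance -1; mR−mL=-40/73 → turn -1·90°
n=4: pose=(2,7,N); sL=20/61, sR=20/61; mL=10/61, mR=-10/61; mL+mR=0 → advance +0; mR−mL=-20/61 → turn -1·90°
n=5: pose=(2,7,E); sL=5/13, sR=10/17; mL=5/17, mR=-20/221; mL+mR=45/221 → advance +1; mR−mL=-5/13 → turn -1·90°
n=6: pose=(3,7,S); sL=40/53, sR=40/49; mL=20/49, mR=-900/2597; mL+mR=160/2597 → advance +1; mR−mL=-40/53 → turn -1·90°

0 4/9 20/41 10/41 -74/369 0 5 N
1 40/81 40/49 20/49 -340/3969 0 6 E
2 10/9 1 1/2 -11/18 1 6 S
3 40/73 40/109 20/109 -2900/7957 1 7 W
4 20/61 20/61 10/61 -10/61 2 7 N
5 5/13 10/17 5/17 -20/221 2 7 E
6 40/53 40/49 20/49 -900/2597 3 7 S
final 3 6 W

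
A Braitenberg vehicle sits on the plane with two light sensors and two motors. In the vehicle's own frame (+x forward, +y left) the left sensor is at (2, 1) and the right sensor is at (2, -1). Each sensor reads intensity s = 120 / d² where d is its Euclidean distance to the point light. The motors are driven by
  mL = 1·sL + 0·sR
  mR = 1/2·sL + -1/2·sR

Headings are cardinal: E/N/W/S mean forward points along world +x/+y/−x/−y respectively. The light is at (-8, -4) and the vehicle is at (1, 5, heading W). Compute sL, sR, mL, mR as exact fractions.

120/113 120/149 120/113 2160/16837

left sensor world pos  = (-1, 4); dL² = 113
right sensor world pos = (-1, 6); dR² = 149
sL = 120/113 = 120/113
sR = 120/149 = 120/149
mL = 1·sL + 0·sR = 120/113
mR = 1/2·sL + -1/2·sR = 2160/16837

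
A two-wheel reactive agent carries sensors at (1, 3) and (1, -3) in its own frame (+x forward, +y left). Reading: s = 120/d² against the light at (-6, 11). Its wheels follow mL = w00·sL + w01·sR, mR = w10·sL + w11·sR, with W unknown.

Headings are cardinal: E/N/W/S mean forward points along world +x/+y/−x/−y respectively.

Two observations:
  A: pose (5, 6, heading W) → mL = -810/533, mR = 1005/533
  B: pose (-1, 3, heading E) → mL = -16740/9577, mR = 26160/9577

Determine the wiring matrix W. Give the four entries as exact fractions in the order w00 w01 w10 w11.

-1/2 -1 1 1

obs A: pose=(5,6,W) → sL=30/41, sR=15/13, mL=-810/533, mR=1005/533
obs B: pose=(-1,3,E) → sL=120/61, sR=120/157, mL=-16740/9577, mR=26160/9577
sensor matrix S = [[30/41, 15/13], [120/61, 120/157]]; det S = -8731800/5104541
solve [mL_A; mL_B] = S·[w00; w01] and [mR_A; mR_B] = S·[w10; w11]:
  w00 = -1/2, w01 = -1, w10 = 1, w11 = 1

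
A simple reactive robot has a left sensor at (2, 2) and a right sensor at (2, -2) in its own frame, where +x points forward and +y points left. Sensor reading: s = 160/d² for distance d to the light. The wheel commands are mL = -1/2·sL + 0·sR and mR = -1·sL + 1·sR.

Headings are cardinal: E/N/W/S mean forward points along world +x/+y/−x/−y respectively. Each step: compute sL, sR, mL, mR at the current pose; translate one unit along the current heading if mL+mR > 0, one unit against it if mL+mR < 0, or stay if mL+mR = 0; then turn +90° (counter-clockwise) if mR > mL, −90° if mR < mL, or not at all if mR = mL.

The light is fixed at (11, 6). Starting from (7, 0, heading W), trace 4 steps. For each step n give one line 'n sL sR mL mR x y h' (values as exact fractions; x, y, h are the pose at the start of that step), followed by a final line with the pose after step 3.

0 8/5 40/13 -4/5 96/65 7 0 W
1 160/73 160/113 -80/73 -6400/8249 6 0 S
2 80/9 80/29 -40/9 -1600/261 6 1 E
3 32/13 160/113 -16/13 -1536/1469 5 1 S
final 5 2 E

n=0: pose=(7,0,W); sL=8/5, sR=40/13; mL=-4/5, mR=96/65; mL+mR=44/65 → advance +1; mR−mL=148/65 → turn +1·90°
n=1: pose=(6,0,S); sL=160/73, sR=160/113; mL=-80/73, mR=-6400/8249; mL+mR=-15440/8249 → advance -1; mR−mL=2640/8249 → turn +1·90°
n=2: pose=(6,1,E); sL=80/9, sR=80/29; mL=-40/9, mR=-1600/261; mL+mR=-920/87 → advance -1; mR−mL=-440/261 → turn -1·90°
n=3: pose=(5,1,S); sL=32/13, sR=160/113; mL=-16/13, mR=-1536/1469; mL+mR=-3344/1469 → advance -1; mR−mL=272/1469 → turn +1·90°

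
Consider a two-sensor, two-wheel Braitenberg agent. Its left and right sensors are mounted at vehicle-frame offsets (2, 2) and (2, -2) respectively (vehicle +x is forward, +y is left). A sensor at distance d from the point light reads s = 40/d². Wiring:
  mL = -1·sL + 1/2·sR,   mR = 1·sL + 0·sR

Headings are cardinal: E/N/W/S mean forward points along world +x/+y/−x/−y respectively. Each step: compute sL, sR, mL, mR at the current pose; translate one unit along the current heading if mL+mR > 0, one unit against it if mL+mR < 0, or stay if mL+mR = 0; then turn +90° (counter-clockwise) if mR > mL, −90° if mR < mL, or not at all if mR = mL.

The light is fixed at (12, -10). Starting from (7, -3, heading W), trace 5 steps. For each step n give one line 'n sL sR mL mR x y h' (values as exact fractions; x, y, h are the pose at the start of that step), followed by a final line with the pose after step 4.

0 20/37 4/13 -186/481 20/37 7 -3 W
1 40/41 40/89 -2740/3649 40/41 6 -3 S
2 1/2 5/4 1/8 1/2 6 -4 E
3 40/113 40/73 -660/8249 40/113 7 -4 N
4 20/37 4/13 -186/481 20/37 7 -3 W
final 6 -3 S

n=0: pose=(7,-3,W); sL=20/37, sR=4/13; mL=-186/481, mR=20/37; mL+mR=2/13 → advance +1; mR−mL=446/481 → turn +1·90°
n=1: pose=(6,-3,S); sL=40/41, sR=40/89; mL=-2740/3649, mR=40/41; mL+mR=20/89 → advance +1; mR−mL=6300/3649 → turn +1·90°
n=2: pose=(6,-4,E); sL=1/2, sR=5/4; mL=1/8, mR=1/2; mL+mR=5/8 → advance +1; mR−mL=3/8 → turn +1·90°
n=3: pose=(7,-4,N); sL=40/113, sR=40/73; mL=-660/8249, mR=40/113; mL+mR=20/73 → advance +1; mR−mL=3580/8249 → turn +1·90°
n=4: pose=(7,-3,W); sL=20/37, sR=4/13; mL=-186/481, mR=20/37; mL+mR=2/13 → advance +1; mR−mL=446/481 → turn +1·90°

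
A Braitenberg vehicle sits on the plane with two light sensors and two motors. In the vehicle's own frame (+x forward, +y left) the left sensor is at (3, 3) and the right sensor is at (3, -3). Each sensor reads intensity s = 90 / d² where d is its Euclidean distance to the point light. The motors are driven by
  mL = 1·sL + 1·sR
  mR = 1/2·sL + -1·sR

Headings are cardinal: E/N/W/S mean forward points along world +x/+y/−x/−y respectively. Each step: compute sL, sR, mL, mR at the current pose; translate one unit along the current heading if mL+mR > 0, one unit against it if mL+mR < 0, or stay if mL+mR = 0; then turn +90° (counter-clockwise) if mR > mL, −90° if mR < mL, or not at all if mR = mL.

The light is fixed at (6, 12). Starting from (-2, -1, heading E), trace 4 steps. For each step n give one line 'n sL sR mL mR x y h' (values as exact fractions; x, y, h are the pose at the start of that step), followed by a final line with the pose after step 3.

n=0: pose=(-2,-1,E); sL=18/25, sR=90/281; mL=7308/7025, mR=279/7025; mL+mR=27/25 → advance +1; mR−mL=-7029/7025 → turn -1·90°
n=1: pose=(-1,-1,S); sL=45/136, sR=45/178; mL=7065/12104, mR=-2115/24208; mL+mR=135/272 → advance +1; mR−mL=-16245/24208 → turn -1·90°
n=2: pose=(-1,-2,W); sL=90/389, sR=90/221; mL=54900/85969, mR=-25065/85969; mL+mR=135/389 → advance +1; mR−mL=-79965/85969 → turn -1·90°
n=3: pose=(-2,-2,N); sL=45/121, sR=45/73; mL=8730/8833, mR=-7605/17666; mL+mR=135/242 → advance +1; mR−mL=-25065/17666 → turn -1·90°

0 18/25 90/281 7308/7025 279/7025 -2 -1 E
1 45/136 45/178 7065/12104 -2115/24208 -1 -1 S
2 90/389 90/221 54900/85969 -25065/85969 -1 -2 W
3 45/121 45/73 8730/8833 -7605/17666 -2 -2 N
final -2 -1 E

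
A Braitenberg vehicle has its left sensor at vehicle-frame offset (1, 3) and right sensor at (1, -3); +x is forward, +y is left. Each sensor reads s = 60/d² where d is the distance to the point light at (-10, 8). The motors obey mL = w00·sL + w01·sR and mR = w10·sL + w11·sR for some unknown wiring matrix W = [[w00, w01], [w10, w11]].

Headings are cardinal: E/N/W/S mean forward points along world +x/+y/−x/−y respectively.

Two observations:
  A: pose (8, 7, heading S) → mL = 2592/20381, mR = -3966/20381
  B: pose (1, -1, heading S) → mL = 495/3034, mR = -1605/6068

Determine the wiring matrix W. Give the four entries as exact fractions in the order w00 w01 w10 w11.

obs A: pose=(8,7,S) → sL=12/89, sR=60/229, mL=2592/20381, mR=-3966/20381
obs B: pose=(1,-1,S) → sL=15/74, sR=15/41, mL=495/3034, mR=-1605/6068
sensor matrix S = [[12/89, 60/229], [15/74, 15/41]]; det S = -116910/30917977
solve [mL_A; mL_B] = S·[w00; w01] and [mR_A; mR_B] = S·[w10; w11]:
  w00 = -1, w01 = 1, w10 = 1/2, w11 = -1

-1 1 1/2 -1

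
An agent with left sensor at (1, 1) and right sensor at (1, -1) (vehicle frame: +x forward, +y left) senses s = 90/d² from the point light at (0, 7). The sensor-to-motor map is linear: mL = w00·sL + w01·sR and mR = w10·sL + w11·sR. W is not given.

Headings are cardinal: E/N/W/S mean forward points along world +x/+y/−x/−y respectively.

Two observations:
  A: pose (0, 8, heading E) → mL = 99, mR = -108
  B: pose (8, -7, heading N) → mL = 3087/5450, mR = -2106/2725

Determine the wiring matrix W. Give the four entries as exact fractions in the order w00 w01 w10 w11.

obs A: pose=(0,8,E) → sL=18, sR=90, mL=99, mR=-108
obs B: pose=(8,-7,N) → sL=45/109, sR=9/25, mL=3087/5450, mR=-2106/2725
sensor matrix S = [[18, 90], [45/109, 9/25]]; det S = -83592/2725
solve [mL_A; mL_B] = S·[w00; w01] and [mR_A; mR_B] = S·[w10; w11]:
  w00 = 1/2, w01 = 1, w10 = -1, w11 = -1

1/2 1 -1 -1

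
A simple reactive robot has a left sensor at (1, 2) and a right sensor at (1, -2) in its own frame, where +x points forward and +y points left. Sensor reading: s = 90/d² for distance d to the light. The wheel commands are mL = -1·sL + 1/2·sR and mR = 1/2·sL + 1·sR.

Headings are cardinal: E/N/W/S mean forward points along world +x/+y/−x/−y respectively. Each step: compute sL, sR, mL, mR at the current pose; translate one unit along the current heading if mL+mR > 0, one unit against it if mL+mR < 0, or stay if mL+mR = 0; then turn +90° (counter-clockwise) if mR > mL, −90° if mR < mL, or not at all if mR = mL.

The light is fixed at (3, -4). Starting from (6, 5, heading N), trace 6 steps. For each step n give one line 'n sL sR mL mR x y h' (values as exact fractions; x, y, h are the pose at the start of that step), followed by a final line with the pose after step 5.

0 90/101 18/25 -1341/2525 2943/2525 6 5 N
1 45/34 45/74 -2565/2516 3195/2516 6 6 W
2 90/97 10/9 -325/873 1375/873 5 6 S
3 9/13 45/29 63/754 1431/754 5 5 E
4 90/101 18/25 -1341/2525 2943/2525 6 5 N
5 45/34 45/74 -2565/2516 3195/2516 6 6 W
final 5 6 S

n=0: pose=(6,5,N); sL=90/101, sR=18/25; mL=-1341/2525, mR=2943/2525; mL+mR=1602/2525 → advance +1; mR−mL=4284/2525 → turn +1·90°
n=1: pose=(6,6,W); sL=45/34, sR=45/74; mL=-2565/2516, mR=3195/2516; mL+mR=315/1258 → advance +1; mR−mL=1440/629 → turn +1·90°
n=2: pose=(5,6,S); sL=90/97, sR=10/9; mL=-325/873, mR=1375/873; mL+mR=350/291 → advance +1; mR−mL=1700/873 → turn +1·90°
n=3: pose=(5,5,E); sL=9/13, sR=45/29; mL=63/754, mR=1431/754; mL+mR=747/377 → advance +1; mR−mL=684/377 → turn +1·90°
n=4: pose=(6,5,N); sL=90/101, sR=18/25; mL=-1341/2525, mR=2943/2525; mL+mR=1602/2525 → advance +1; mR−mL=4284/2525 → turn +1·90°
n=5: pose=(6,6,W); sL=45/34, sR=45/74; mL=-2565/2516, mR=3195/2516; mL+mR=315/1258 → advance +1; mR−mL=1440/629 → turn +1·90°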